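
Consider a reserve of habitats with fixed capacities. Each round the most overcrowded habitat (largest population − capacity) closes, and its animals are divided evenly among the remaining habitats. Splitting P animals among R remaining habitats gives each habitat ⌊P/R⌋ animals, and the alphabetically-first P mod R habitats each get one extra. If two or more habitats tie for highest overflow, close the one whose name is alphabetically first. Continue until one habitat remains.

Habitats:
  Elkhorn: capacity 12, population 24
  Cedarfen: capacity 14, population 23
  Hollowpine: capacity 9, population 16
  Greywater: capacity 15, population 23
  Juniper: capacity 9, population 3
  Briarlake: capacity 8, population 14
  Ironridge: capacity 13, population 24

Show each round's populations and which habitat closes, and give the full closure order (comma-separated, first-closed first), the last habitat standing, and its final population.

Round 1: Briarlake=14 Cedarfen=23 Elkhorn=24 Greywater=23 Hollowpine=16 Ironridge=24 Juniper=3 → close Elkhorn (overflow 12)
  24÷6 = 4 each, +1 to first 0
Round 2: Briarlake=18 Cedarfen=27 Greywater=27 Hollowpine=20 Ironridge=28 Juniper=7 → close Ironridge (overflow 15)
  28÷5 = 5 each, +1 to first 3
Round 3: Briarlake=24 Cedarfen=33 Greywater=33 Hollowpine=25 Juniper=12 → close Cedarfen (overflow 19)
  33÷4 = 8 each, +1 to first 1
Round 4: Briarlake=33 Greywater=41 Hollowpine=33 Juniper=20 → close Greywater (overflow 26)
  41÷3 = 13 each, +1 to first 2
Round 5: Briarlake=47 Hollowpine=47 Juniper=33 → close Briarlake (overflow 39)
  47÷2 = 23 each, +1 to first 1
Round 6: Hollowpine=71 Juniper=56 → close Hollowpine (overflow 62)
  71÷1 = 71 each, +1 to first 0

Closure order: Elkhorn, Ironridge, Cedarfen, Greywater, Briarlake, Hollowpine
Last habitat: Juniper with 127 animals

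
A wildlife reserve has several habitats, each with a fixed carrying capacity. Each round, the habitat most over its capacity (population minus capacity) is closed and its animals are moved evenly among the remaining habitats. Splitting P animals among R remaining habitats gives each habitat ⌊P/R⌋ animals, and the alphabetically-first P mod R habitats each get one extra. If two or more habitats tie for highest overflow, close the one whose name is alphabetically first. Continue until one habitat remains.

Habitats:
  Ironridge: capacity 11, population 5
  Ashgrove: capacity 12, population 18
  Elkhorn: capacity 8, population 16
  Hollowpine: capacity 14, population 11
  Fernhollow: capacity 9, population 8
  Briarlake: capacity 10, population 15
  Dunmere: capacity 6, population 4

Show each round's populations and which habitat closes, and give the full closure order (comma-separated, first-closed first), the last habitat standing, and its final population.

Closure order: Elkhorn, Ashgrove, Briarlake, Fernhollow, Dunmere, Hollowpine
Last habitat: Ironridge with 77 animals

Round 1: Ashgrove=18 Briarlake=15 Dunmere=4 Elkhorn=16 Fernhollow=8 Hollowpine=11 Ironridge=5 → close Elkhorn (overflow 8)
  16÷6 = 2 each, +1 to first 4
Round 2: Ashgrove=21 Briarlake=18 Dunmere=7 Fernhollow=11 Hollowpine=13 Ironridge=7 → close Ashgrove (overflow 9)
  21÷5 = 4 each, +1 to first 1
Round 3: Briarlake=23 Dunmere=11 Fernhollow=15 Hollowpine=17 Ironridge=11 → close Briarlake (overflow 13)
  23÷4 = 5 each, +1 to first 3
Round 4: Dunmere=17 Fernhollow=21 Hollowpine=23 Ironridge=16 → close Fernhollow (overflow 12)
  21÷3 = 7 each, +1 to first 0
Round 5: Dunmere=24 Hollowpine=30 Ironridge=23 → close Dunmere (overflow 18)
  24÷2 = 12 each, +1 to first 0
Round 6: Hollowpine=42 Ironridge=35 → close Hollowpine (overflow 28)
  42÷1 = 42 each, +1 to first 0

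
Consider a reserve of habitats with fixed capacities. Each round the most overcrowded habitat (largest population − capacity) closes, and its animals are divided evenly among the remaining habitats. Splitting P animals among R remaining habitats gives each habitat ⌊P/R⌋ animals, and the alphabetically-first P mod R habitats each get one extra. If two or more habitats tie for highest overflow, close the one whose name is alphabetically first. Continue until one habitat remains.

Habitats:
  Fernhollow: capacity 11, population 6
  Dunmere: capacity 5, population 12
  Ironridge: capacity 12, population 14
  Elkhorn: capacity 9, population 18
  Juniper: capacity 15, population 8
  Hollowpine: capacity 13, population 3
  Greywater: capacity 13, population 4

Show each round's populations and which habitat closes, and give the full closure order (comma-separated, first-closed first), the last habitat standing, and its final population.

Round 1: Dunmere=12 Elkhorn=18 Fernhollow=6 Greywater=4 Hollowpine=3 Ironridge=14 Juniper=8 → close Elkhorn (overflow 9)
  18÷6 = 3 each, +1 to first 0
Round 2: Dunmere=15 Fernhollow=9 Greywater=7 Hollowpine=6 Ironridge=17 Juniper=11 → close Dunmere (overflow 10)
  15÷5 = 3 each, +1 to first 0
Round 3: Fernhollow=12 Greywater=10 Hollowpine=9 Ironridge=20 Juniper=14 → close Ironridge (overflow 8)
  20÷4 = 5 each, +1 to first 0
Round 4: Fernhollow=17 Greywater=15 Hollowpine=14 Juniper=19 → close Fernhollow (overflow 6)
  17÷3 = 5 each, +1 to first 2
Round 5: Greywater=21 Hollowpine=20 Juniper=24 → close Juniper (overflow 9)
  24÷2 = 12 each, +1 to first 0
Round 6: Greywater=33 Hollowpine=32 → close Greywater (overflow 20)
  33÷1 = 33 each, +1 to first 0

Closure order: Elkhorn, Dunmere, Ironridge, Fernhollow, Juniper, Greywater
Last habitat: Hollowpine with 65 animals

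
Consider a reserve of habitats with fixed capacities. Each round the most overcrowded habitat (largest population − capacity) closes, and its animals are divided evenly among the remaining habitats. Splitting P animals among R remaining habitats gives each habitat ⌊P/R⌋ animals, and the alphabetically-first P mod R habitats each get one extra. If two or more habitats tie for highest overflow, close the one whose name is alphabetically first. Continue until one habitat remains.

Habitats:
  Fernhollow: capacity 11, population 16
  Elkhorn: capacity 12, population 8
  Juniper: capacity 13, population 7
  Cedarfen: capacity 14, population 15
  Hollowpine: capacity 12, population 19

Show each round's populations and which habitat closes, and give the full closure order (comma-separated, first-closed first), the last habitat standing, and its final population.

Round 1: Cedarfen=15 Elkhorn=8 Fernhollow=16 Hollowpine=19 Juniper=7 → close Hollowpine (overflow 7)
  19÷4 = 4 each, +1 to first 3
Round 2: Cedarfen=20 Elkhorn=13 Fernhollow=21 Juniper=11 → close Fernhollow (overflow 10)
  21÷3 = 7 each, +1 to first 0
Round 3: Cedarfen=27 Elkhorn=20 Juniper=18 → close Cedarfen (overflow 13)
  27÷2 = 13 each, +1 to first 1
Round 4: Elkhorn=34 Juniper=31 → close Elkhorn (overflow 22)
  34÷1 = 34 each, +1 to first 0

Closure order: Hollowpine, Fernhollow, Cedarfen, Elkhorn
Last habitat: Juniper with 65 animals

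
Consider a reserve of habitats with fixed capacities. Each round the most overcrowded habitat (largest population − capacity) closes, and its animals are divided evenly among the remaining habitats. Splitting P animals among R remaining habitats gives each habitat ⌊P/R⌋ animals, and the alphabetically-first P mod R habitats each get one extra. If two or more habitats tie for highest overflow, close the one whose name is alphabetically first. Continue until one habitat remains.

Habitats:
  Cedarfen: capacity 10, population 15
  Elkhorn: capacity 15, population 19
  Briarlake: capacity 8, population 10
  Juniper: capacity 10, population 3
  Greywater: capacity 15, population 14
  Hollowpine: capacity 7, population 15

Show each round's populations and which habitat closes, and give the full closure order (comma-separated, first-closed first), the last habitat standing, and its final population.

Round 1: Briarlake=10 Cedarfen=15 Elkhorn=19 Greywater=14 Hollowpine=15 Juniper=3 → close Hollowpine (overflow 8)
  15÷5 = 3 each, +1 to first 0
Round 2: Briarlake=13 Cedarfen=18 Elkhorn=22 Greywater=17 Juniper=6 → close Cedarfen (overflow 8)
  18÷4 = 4 each, +1 to first 2
Round 3: Briarlake=18 Elkhorn=27 Greywater=21 Juniper=10 → close Elkhorn (overflow 12)
  27÷3 = 9 each, +1 to first 0
Round 4: Briarlake=27 Greywater=30 Juniper=19 → close Briarlake (overflow 19)
  27÷2 = 13 each, +1 to first 1
Round 5: Greywater=44 Juniper=32 → close Greywater (overflow 29)
  44÷1 = 44 each, +1 to first 0

Closure order: Hollowpine, Cedarfen, Elkhorn, Briarlake, Greywater
Last habitat: Juniper with 76 animals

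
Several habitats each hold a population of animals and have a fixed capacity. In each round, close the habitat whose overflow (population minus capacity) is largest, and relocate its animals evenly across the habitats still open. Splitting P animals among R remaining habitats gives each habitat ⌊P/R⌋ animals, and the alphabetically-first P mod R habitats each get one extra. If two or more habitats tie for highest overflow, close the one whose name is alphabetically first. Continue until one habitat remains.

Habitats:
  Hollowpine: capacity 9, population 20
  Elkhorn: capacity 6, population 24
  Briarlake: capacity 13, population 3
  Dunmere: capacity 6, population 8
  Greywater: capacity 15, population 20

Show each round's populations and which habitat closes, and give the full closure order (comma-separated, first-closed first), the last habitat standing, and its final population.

Round 1: Briarlake=3 Dunmere=8 Elkhorn=24 Greywater=20 Hollowpine=20 → close Elkhorn (overflow 18)
  24÷4 = 6 each, +1 to first 0
Round 2: Briarlake=9 Dunmere=14 Greywater=26 Hollowpine=26 → close Hollowpine (overflow 17)
  26÷3 = 8 each, +1 to first 2
Round 3: Briarlake=18 Dunmere=23 Greywater=34 → close Greywater (overflow 19)
  34÷2 = 17 each, +1 to first 0
Round 4: Briarlake=35 Dunmere=40 → close Dunmere (overflow 34)
  40÷1 = 40 each, +1 to first 0

Closure order: Elkhorn, Hollowpine, Greywater, Dunmere
Last habitat: Briarlake with 75 animals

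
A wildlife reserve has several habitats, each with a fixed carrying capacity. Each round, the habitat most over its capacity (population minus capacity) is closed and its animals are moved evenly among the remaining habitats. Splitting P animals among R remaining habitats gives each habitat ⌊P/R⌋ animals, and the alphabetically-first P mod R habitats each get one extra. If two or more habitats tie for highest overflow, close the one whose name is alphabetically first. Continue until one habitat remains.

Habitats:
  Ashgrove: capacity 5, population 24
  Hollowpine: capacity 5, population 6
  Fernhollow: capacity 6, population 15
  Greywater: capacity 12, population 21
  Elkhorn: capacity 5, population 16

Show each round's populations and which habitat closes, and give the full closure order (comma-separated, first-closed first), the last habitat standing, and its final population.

Closure order: Ashgrove, Elkhorn, Fernhollow, Greywater
Last habitat: Hollowpine with 82 animals

Round 1: Ashgrove=24 Elkhorn=16 Fernhollow=15 Greywater=21 Hollowpine=6 → close Ashgrove (overflow 19)
  24÷4 = 6 each, +1 to first 0
Round 2: Elkhorn=22 Fernhollow=21 Greywater=27 Hollowpine=12 → close Elkhorn (overflow 17)
  22÷3 = 7 each, +1 to first 1
Round 3: Fernhollow=29 Greywater=34 Hollowpine=19 → close Fernhollow (overflow 23)
  29÷2 = 14 each, +1 to first 1
Round 4: Greywater=49 Hollowpine=33 → close Greywater (overflow 37)
  49÷1 = 49 each, +1 to first 0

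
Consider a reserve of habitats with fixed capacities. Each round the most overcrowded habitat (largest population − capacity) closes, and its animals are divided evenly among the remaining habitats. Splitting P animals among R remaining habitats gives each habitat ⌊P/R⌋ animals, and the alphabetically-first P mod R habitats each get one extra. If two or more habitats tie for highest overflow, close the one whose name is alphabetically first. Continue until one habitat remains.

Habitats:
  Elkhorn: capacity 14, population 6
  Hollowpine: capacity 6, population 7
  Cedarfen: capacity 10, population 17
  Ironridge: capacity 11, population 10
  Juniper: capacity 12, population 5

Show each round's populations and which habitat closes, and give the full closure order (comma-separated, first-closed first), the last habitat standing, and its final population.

Closure order: Cedarfen, Hollowpine, Ironridge, Elkhorn
Last habitat: Juniper with 45 animals

Round 1: Cedarfen=17 Elkhorn=6 Hollowpine=7 Ironridge=10 Juniper=5 → close Cedarfen (overflow 7)
  17÷4 = 4 each, +1 to first 1
Round 2: Elkhorn=11 Hollowpine=11 Ironridge=14 Juniper=9 → close Hollowpine (overflow 5)
  11÷3 = 3 each, +1 to first 2
Round 3: Elkhorn=15 Ironridge=18 Juniper=12 → close Ironridge (overflow 7)
  18÷2 = 9 each, +1 to first 0
Round 4: Elkhorn=24 Juniper=21 → close Elkhorn (overflow 10)
  24÷1 = 24 each, +1 to first 0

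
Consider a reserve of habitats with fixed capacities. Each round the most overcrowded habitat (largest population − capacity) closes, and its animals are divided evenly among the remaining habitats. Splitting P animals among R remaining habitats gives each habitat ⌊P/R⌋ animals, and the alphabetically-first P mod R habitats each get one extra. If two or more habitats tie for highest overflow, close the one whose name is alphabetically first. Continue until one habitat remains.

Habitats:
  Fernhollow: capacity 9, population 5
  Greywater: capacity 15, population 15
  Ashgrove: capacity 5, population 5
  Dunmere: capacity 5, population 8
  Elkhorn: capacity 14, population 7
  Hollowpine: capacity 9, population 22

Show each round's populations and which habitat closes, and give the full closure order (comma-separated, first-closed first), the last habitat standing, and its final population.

Round 1: Ashgrove=5 Dunmere=8 Elkhorn=7 Fernhollow=5 Greywater=15 Hollowpine=22 → close Hollowpine (overflow 13)
  22÷5 = 4 each, +1 to first 2
Round 2: Ashgrove=10 Dunmere=13 Elkhorn=11 Fernhollow=9 Greywater=19 → close Dunmere (overflow 8)
  13÷4 = 3 each, +1 to first 1
Round 3: Ashgrove=14 Elkhorn=14 Fernhollow=12 Greywater=22 → close Ashgrove (overflow 9)
  14÷3 = 4 each, +1 to first 2
Round 4: Elkhorn=19 Fernhollow=17 Greywater=26 → close Greywater (overflow 11)
  26÷2 = 13 each, +1 to first 0
Round 5: Elkhorn=32 Fernhollow=30 → close Fernhollow (overflow 21)
  30÷1 = 30 each, +1 to first 0

Closure order: Hollowpine, Dunmere, Ashgrove, Greywater, Fernhollow
Last habitat: Elkhorn with 62 animals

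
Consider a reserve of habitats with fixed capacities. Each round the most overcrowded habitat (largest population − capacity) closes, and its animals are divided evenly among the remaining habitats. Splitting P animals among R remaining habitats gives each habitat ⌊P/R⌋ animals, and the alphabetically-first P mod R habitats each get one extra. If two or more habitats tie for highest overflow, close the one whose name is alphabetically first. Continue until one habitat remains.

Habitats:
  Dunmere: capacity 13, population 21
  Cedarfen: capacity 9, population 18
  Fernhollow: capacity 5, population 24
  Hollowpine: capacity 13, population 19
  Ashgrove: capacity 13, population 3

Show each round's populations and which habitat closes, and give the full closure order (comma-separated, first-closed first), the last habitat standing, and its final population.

Round 1: Ashgrove=3 Cedarfen=18 Dunmere=21 Fernhollow=24 Hollowpine=19 → close Fernhollow (overflow 19)
  24÷4 = 6 each, +1 to first 0
Round 2: Ashgrove=9 Cedarfen=24 Dunmere=27 Hollowpine=25 → close Cedarfen (overflow 15)
  24÷3 = 8 each, +1 to first 0
Round 3: Ashgrove=17 Dunmere=35 Hollowpine=33 → close Dunmere (overflow 22)
  35÷2 = 17 each, +1 to first 1
Round 4: Ashgrove=35 Hollowpine=50 → close Hollowpine (overflow 37)
  50÷1 = 50 each, +1 to first 0

Closure order: Fernhollow, Cedarfen, Dunmere, Hollowpine
Last habitat: Ashgrove with 85 animals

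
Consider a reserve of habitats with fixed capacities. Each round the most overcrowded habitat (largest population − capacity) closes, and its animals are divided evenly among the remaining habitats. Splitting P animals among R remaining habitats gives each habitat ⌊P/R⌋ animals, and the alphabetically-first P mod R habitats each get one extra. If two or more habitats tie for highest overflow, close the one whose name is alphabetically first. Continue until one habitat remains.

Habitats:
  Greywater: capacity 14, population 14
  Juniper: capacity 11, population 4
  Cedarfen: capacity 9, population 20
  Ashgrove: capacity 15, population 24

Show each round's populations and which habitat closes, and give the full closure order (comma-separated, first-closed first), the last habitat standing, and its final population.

Round 1: Ashgrove=24 Cedarfen=20 Greywater=14 Juniper=4 → close Cedarfen (overflow 11)
  20÷3 = 6 each, +1 to first 2
Round 2: Ashgrove=31 Greywater=21 Juniper=10 → close Ashgrove (overflow 16)
  31÷2 = 15 each, +1 to first 1
Round 3: Greywater=37 Juniper=25 → close Greywater (overflow 23)
  37÷1 = 37 each, +1 to first 0

Closure order: Cedarfen, Ashgrove, Greywater
Last habitat: Juniper with 62 animals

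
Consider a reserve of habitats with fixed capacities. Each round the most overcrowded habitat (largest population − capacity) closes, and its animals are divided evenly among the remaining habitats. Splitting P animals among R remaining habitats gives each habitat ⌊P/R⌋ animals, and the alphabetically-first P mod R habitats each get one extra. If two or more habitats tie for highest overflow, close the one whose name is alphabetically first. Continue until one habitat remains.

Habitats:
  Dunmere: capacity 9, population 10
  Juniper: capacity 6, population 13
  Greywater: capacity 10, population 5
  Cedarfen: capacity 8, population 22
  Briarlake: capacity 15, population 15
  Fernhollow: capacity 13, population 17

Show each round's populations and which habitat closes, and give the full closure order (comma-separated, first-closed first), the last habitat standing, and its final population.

Closure order: Cedarfen, Juniper, Fernhollow, Briarlake, Dunmere
Last habitat: Greywater with 82 animals

Round 1: Briarlake=15 Cedarfen=22 Dunmere=10 Fernhollow=17 Greywater=5 Juniper=13 → close Cedarfen (overflow 14)
  22÷5 = 4 each, +1 to first 2
Round 2: Briarlake=20 Dunmere=15 Fernhollow=21 Greywater=9 Juniper=17 → close Juniper (overflow 11)
  17÷4 = 4 each, +1 to first 1
Round 3: Briarlake=25 Dunmere=19 Fernhollow=25 Greywater=13 → close Fernhollow (overflow 12)
  25÷3 = 8 each, +1 to first 1
Round 4: Briarlake=34 Dunmere=27 Greywater=21 → close Briarlake (overflow 19)
  34÷2 = 17 each, +1 to first 0
Round 5: Dunmere=44 Greywater=38 → close Dunmere (overflow 35)
  44÷1 = 44 each, +1 to first 0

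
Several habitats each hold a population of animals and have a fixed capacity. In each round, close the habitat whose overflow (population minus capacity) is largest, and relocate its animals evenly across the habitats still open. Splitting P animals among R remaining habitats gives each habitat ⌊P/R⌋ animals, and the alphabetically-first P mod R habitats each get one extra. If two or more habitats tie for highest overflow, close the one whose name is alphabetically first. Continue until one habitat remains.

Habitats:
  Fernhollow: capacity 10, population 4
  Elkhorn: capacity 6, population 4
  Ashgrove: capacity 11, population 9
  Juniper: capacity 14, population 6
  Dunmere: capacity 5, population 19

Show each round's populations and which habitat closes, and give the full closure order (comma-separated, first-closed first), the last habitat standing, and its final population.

Closure order: Dunmere, Ashgrove, Elkhorn, Fernhollow
Last habitat: Juniper with 42 animals

Round 1: Ashgrove=9 Dunmere=19 Elkhorn=4 Fernhollow=4 Juniper=6 → close Dunmere (overflow 14)
  19÷4 = 4 each, +1 to first 3
Round 2: Ashgrove=14 Elkhorn=9 Fernhollow=9 Juniper=10 → close Ashgrove (overflow 3)
  14÷3 = 4 each, +1 to first 2
Round 3: Elkhorn=14 Fernhollow=14 Juniper=14 → close Elkhorn (overflow 8)
  14÷2 = 7 each, +1 to first 0
Round 4: Fernhollow=21 Juniper=21 → close Fernhollow (overflow 11)
  21÷1 = 21 each, +1 to first 0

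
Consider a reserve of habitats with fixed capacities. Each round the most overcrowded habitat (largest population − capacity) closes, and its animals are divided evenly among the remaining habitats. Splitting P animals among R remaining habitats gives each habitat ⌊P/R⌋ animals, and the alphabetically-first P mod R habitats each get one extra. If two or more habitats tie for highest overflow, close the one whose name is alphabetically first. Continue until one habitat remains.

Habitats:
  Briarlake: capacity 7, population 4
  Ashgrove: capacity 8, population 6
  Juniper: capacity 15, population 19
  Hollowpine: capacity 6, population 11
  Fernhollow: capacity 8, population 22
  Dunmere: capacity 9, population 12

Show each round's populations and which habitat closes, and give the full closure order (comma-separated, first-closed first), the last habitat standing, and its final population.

Closure order: Fernhollow, Hollowpine, Dunmere, Juniper, Ashgrove
Last habitat: Briarlake with 74 animals

Round 1: Ashgrove=6 Briarlake=4 Dunmere=12 Fernhollow=22 Hollowpine=11 Juniper=19 → close Fernhollow (overflow 14)
  22÷5 = 4 each, +1 to first 2
Round 2: Ashgrove=11 Briarlake=9 Dunmere=16 Hollowpine=15 Juniper=23 → close Hollowpine (overflow 9)
  15÷4 = 3 each, +1 to first 3
Round 3: Ashgrove=15 Briarlake=13 Dunmere=20 Juniper=26 → close Dunmere (overflow 11)
  20÷3 = 6 each, +1 to first 2
Round 4: Ashgrove=22 Briarlake=20 Juniper=32 → close Juniper (overflow 17)
  32÷2 = 16 each, +1 to first 0
Round 5: Ashgrove=38 Briarlake=36 → close Ashgrove (overflow 30)
  38÷1 = 38 each, +1 to first 0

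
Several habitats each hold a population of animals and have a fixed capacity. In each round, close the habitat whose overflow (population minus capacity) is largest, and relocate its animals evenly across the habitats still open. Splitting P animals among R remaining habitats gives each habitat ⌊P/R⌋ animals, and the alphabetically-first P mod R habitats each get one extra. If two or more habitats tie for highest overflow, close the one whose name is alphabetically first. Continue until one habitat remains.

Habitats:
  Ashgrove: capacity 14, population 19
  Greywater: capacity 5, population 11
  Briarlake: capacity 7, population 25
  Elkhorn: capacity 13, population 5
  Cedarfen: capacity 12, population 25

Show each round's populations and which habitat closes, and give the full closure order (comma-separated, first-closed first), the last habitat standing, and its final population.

Closure order: Briarlake, Cedarfen, Ashgrove, Greywater
Last habitat: Elkhorn with 85 animals

Round 1: Ashgrove=19 Briarlake=25 Cedarfen=25 Elkhorn=5 Greywater=11 → close Briarlake (overflow 18)
  25÷4 = 6 each, +1 to first 1
Round 2: Ashgrove=26 Cedarfen=31 Elkhorn=11 Greywater=17 → close Cedarfen (overflow 19)
  31÷3 = 10 each, +1 to first 1
Round 3: Ashgrove=37 Elkhorn=21 Greywater=27 → close Ashgrove (overflow 23)
  37÷2 = 18 each, +1 to first 1
Round 4: Elkhorn=40 Greywater=45 → close Greywater (overflow 40)
  45÷1 = 45 each, +1 to first 0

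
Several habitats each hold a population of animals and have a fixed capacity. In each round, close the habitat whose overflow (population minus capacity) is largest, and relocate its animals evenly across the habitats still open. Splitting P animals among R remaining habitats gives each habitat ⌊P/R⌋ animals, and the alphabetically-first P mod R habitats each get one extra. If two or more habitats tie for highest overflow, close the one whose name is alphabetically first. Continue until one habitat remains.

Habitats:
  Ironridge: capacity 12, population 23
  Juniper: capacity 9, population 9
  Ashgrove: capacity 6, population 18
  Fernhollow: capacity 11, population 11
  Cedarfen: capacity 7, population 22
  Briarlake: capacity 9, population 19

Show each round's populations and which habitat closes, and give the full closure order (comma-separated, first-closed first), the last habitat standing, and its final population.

Closure order: Cedarfen, Ashgrove, Briarlake, Ironridge, Fernhollow
Last habitat: Juniper with 102 animals

Round 1: Ashgrove=18 Briarlake=19 Cedarfen=22 Fernhollow=11 Ironridge=23 Juniper=9 → close Cedarfen (overflow 15)
  22÷5 = 4 each, +1 to first 2
Round 2: Ashgrove=23 Briarlake=24 Fernhollow=15 Ironridge=27 Juniper=13 → close Ashgrove (overflow 17)
  23÷4 = 5 each, +1 to first 3
Round 3: Briarlake=30 Fernhollow=21 Ironridge=33 Juniper=18 → close Briarlake (overflow 21)
  30÷3 = 10 each, +1 to first 0
Round 4: Fernhollow=31 Ironridge=43 Juniper=28 → close Ironridge (overflow 31)
  43÷2 = 21 each, +1 to first 1
Round 5: Fernhollow=53 Juniper=49 → close Fernhollow (overflow 42)
  53÷1 = 53 each, +1 to first 0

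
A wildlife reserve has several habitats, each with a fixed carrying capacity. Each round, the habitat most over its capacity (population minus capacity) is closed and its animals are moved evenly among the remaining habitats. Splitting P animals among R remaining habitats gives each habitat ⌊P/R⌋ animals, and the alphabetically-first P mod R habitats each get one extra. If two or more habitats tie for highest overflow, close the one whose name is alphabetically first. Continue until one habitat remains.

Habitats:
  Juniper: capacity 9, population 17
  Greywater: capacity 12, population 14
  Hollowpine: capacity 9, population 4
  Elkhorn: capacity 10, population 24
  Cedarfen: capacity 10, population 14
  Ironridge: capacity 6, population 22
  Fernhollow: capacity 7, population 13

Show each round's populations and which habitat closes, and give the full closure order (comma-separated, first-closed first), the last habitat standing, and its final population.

Round 1: Cedarfen=14 Elkhorn=24 Fernhollow=13 Greywater=14 Hollowpine=4 Ironridge=22 Juniper=17 → close Ironridge (overflow 16)
  22÷6 = 3 each, +1 to first 4
Round 2: Cedarfen=18 Elkhorn=28 Fernhollow=17 Greywater=18 Hollowpine=7 Juniper=20 → close Elkhorn (overflow 18)
  28÷5 = 5 each, +1 to first 3
Round 3: Cedarfen=24 Fernhollow=23 Greywater=24 Hollowpine=12 Juniper=25 → close Fernhollow (overflow 16)
  23÷4 = 5 each, +1 to first 3
Round 4: Cedarfen=30 Greywater=30 Hollowpine=18 Juniper=30 → close Juniper (overflow 21)
  30÷3 = 10 each, +1 to first 0
Round 5: Cedarfen=40 Greywater=40 Hollowpine=28 → close Cedarfen (overflow 30)
  40÷2 = 20 each, +1 to first 0
Round 6: Greywater=60 Hollowpine=48 → close Greywater (overflow 48)
  60÷1 = 60 each, +1 to first 0

Closure order: Ironridge, Elkhorn, Fernhollow, Juniper, Cedarfen, Greywater
Last habitat: Hollowpine with 108 animals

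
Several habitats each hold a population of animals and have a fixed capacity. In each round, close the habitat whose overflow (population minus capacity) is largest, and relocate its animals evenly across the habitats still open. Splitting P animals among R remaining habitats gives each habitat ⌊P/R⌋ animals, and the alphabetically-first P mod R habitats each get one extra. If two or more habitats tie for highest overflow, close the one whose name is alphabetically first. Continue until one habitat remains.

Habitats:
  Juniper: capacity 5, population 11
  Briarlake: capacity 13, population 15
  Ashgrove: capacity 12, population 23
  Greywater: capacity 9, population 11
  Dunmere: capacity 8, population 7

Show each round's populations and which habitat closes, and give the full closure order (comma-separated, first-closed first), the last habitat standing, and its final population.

Round 1: Ashgrove=23 Briarlake=15 Dunmere=7 Greywater=11 Juniper=11 → close Ashgrove (overflow 11)
  23÷4 = 5 each, +1 to first 3
Round 2: Briarlake=21 Dunmere=13 Greywater=17 Juniper=16 → close Juniper (overflow 11)
  16÷3 = 5 each, +1 to first 1
Round 3: Briarlake=27 Dunmere=18 Greywater=22 → close Briarlake (overflow 14)
  27÷2 = 13 each, +1 to first 1
Round 4: Dunmere=32 Greywater=35 → close Greywater (overflow 26)
  35÷1 = 35 each, +1 to first 0

Closure order: Ashgrove, Juniper, Briarlake, Greywater
Last habitat: Dunmere with 67 animals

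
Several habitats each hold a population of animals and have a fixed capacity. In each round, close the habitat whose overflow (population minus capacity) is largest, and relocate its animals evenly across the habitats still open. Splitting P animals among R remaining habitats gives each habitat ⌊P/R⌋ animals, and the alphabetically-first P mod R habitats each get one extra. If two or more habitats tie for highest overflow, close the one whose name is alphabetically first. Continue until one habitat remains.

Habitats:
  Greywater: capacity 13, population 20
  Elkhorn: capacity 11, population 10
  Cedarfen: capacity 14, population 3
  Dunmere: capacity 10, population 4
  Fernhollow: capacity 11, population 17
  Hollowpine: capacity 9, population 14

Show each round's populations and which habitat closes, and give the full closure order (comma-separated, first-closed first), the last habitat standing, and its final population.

Closure order: Greywater, Fernhollow, Hollowpine, Elkhorn, Dunmere
Last habitat: Cedarfen with 68 animals

Round 1: Cedarfen=3 Dunmere=4 Elkhorn=10 Fernhollow=17 Greywater=20 Hollowpine=14 → close Greywater (overflow 7)
  20÷5 = 4 each, +1 to first 0
Round 2: Cedarfen=7 Dunmere=8 Elkhorn=14 Fernhollow=21 Hollowpine=18 → close Fernhollow (overflow 10)
  21÷4 = 5 each, +1 to first 1
Round 3: Cedarfen=13 Dunmere=13 Elkhorn=19 Hollowpine=23 → close Hollowpine (overflow 14)
  23÷3 = 7 each, +1 to first 2
Round 4: Cedarfen=21 Dunmere=21 Elkhorn=26 → close Elkhorn (overflow 15)
  26÷2 = 13 each, +1 to first 0
Round 5: Cedarfen=34 Dunmere=34 → close Dunmere (overflow 24)
  34÷1 = 34 each, +1 to first 0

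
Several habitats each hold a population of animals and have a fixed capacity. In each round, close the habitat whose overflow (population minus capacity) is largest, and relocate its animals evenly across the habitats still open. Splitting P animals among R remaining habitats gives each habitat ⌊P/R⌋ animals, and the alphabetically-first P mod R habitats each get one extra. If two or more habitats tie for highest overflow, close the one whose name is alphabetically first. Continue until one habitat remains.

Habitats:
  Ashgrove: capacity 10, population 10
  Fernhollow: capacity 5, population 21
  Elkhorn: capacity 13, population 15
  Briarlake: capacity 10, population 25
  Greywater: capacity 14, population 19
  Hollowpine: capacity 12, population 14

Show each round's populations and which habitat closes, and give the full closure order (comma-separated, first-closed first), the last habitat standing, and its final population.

Round 1: Ashgrove=10 Briarlake=25 Elkhorn=15 Fernhollow=21 Greywater=19 Hollowpine=14 → close Fernhollow (overflow 16)
  21÷5 = 4 each, +1 to first 1
Round 2: Ashgrove=15 Briarlake=29 Elkhorn=19 Greywater=23 Hollowpine=18 → close Briarlake (overflow 19)
  29÷4 = 7 each, +1 to first 1
Round 3: Ashgrove=23 Elkhorn=26 Greywater=30 Hollowpine=25 → close Greywater (overflow 16)
  30÷3 = 10 each, +1 to first 0
Round 4: Ashgrove=33 Elkhorn=36 Hollowpine=35 → close Ashgrove (overflow 23)
  33÷2 = 16 each, +1 to first 1
Round 5: Elkhorn=53 Hollowpine=51 → close Elkhorn (overflow 40)
  53÷1 = 53 each, +1 to first 0

Closure order: Fernhollow, Briarlake, Greywater, Ashgrove, Elkhorn
Last habitat: Hollowpine with 104 animals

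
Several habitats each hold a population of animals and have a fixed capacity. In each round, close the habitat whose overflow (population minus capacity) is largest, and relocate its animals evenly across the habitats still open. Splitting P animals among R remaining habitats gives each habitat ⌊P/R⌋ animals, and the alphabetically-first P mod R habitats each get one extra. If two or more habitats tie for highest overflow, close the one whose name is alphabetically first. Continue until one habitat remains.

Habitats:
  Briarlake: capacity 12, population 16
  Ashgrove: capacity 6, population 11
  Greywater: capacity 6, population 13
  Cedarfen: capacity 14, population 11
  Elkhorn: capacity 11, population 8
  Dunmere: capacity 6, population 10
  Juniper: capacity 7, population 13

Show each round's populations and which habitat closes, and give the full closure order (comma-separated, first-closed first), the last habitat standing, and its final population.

Closure order: Greywater, Ashgrove, Juniper, Briarlake, Dunmere, Cedarfen
Last habitat: Elkhorn with 82 animals

Round 1: Ashgrove=11 Briarlake=16 Cedarfen=11 Dunmere=10 Elkhorn=8 Greywater=13 Juniper=13 → close Greywater (overflow 7)
  13÷6 = 2 each, +1 to first 1
Round 2: Ashgrove=14 Briarlake=18 Cedarfen=13 Dunmere=12 Elkhorn=10 Juniper=15 → close Ashgrove (overflow 8)
  14÷5 = 2 each, +1 to first 4
Round 3: Briarlake=21 Cedarfen=16 Dunmere=15 Elkhorn=13 Juniper=17 → close Juniper (overflow 10)
  17÷4 = 4 each, +1 to first 1
Round 4: Briarlake=26 Cedarfen=20 Dunmere=19 Elkhorn=17 → close Briarlake (overflow 14)
  26÷3 = 8 each, +1 to first 2
Round 5: Cedarfen=29 Dunmere=28 Elkhorn=25 → close Dunmere (overflow 22)
  28÷2 = 14 each, +1 to first 0
Round 6: Cedarfen=43 Elkhorn=39 → close Cedarfen (overflow 29)
  43÷1 = 43 each, +1 to first 0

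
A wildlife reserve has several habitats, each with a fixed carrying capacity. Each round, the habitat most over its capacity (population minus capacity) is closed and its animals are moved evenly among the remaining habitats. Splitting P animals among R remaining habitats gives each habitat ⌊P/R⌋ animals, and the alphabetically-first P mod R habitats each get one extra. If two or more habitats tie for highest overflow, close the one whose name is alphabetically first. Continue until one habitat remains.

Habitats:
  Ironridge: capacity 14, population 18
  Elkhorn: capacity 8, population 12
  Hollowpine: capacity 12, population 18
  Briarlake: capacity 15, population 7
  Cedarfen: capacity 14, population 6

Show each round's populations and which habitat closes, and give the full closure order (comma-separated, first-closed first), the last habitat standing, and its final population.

Closure order: Hollowpine, Elkhorn, Ironridge, Briarlake
Last habitat: Cedarfen with 61 animals

Round 1: Briarlake=7 Cedarfen=6 Elkhorn=12 Hollowpine=18 Ironridge=18 → close Hollowpine (overflow 6)
  18÷4 = 4 each, +1 to first 2
Round 2: Briarlake=12 Cedarfen=11 Elkhorn=16 Ironridge=22 → close Elkhorn (overflow 8)
  16÷3 = 5 each, +1 to first 1
Round 3: Briarlake=18 Cedarfen=16 Ironridge=27 → close Ironridge (overflow 13)
  27÷2 = 13 each, +1 to first 1
Round 4: Briarlake=32 Cedarfen=29 → close Briarlake (overflow 17)
  32÷1 = 32 each, +1 to first 0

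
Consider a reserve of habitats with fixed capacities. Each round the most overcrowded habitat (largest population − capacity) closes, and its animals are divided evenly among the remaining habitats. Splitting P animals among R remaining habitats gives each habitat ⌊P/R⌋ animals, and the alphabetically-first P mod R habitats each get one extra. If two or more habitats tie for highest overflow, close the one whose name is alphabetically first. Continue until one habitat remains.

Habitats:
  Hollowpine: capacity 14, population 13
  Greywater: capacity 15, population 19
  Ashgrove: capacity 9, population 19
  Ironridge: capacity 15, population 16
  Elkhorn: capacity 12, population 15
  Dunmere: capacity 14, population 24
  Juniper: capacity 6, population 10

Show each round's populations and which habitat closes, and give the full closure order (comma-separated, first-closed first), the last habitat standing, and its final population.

Closure order: Ashgrove, Dunmere, Greywater, Elkhorn, Juniper, Hollowpine
Last habitat: Ironridge with 116 animals

Round 1: Ashgrove=19 Dunmere=24 Elkhorn=15 Greywater=19 Hollowpine=13 Ironridge=16 Juniper=10 → close Ashgrove (overflow 10)
  19÷6 = 3 each, +1 to first 1
Round 2: Dunmere=28 Elkhorn=18 Greywater=22 Hollowpine=16 Ironridge=19 Juniper=13 → close Dunmere (overflow 14)
  28÷5 = 5 each, +1 to first 3
Round 3: Elkhorn=24 Greywater=28 Hollowpine=22 Ironridge=24 Juniper=18 → close Greywater (overflow 13)
  28÷4 = 7 each, +1 to first 0
Round 4: Elkhorn=31 Hollowpine=29 Ironridge=31 Juniper=25 → close Elkhorn (overflow 19)
  31÷3 = 10 each, +1 to first 1
Round 5: Hollowpine=40 Ironridge=41 Juniper=35 → close Juniper (overflow 29)
  35÷2 = 17 each, +1 to first 1
Round 6: Hollowpine=58 Ironridge=58 → close Hollowpine (overflow 44)
  58÷1 = 58 each, +1 to first 0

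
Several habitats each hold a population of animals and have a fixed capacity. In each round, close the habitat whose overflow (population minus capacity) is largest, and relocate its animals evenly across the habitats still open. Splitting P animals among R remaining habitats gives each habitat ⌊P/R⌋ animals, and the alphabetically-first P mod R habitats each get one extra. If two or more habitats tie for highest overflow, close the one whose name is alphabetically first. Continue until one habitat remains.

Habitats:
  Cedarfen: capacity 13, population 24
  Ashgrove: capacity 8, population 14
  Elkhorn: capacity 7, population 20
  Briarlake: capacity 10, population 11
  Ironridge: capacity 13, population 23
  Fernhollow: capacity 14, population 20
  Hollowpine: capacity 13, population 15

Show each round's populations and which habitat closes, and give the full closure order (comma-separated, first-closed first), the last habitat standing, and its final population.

Round 1: Ashgrove=14 Briarlake=11 Cedarfen=24 Elkhorn=20 Fernhollow=20 Hollowpine=15 Ironridge=23 → close Elkhorn (overflow 13)
  20÷6 = 3 each, +1 to first 2
Round 2: Ashgrove=18 Briarlake=15 Cedarfen=27 Fernhollow=23 Hollowpine=18 Ironridge=26 → close Cedarfen (overflow 14)
  27÷5 = 5 each, +1 to first 2
Round 3: Ashgrove=24 Briarlake=21 Fernhollow=28 Hollowpine=23 Ironridge=31 → close Ironridge (overflow 18)
  31÷4 = 7 each, +1 to first 3
Round 4: Ashgrove=32 Briarlake=29 Fernhollow=36 Hollowpine=30 → close Ashgrove (overflow 24)
  32÷3 = 10 each, +1 to first 2
Round 5: Briarlake=40 Fernhollow=47 Hollowpine=40 → close Fernhollow (overflow 33)
  47÷2 = 23 each, +1 to first 1
Round 6: Briarlake=64 Hollowpine=63 → close Briarlake (overflow 54)
  64÷1 = 64 each, +1 to first 0

Closure order: Elkhorn, Cedarfen, Ironridge, Ashgrove, Fernhollow, Briarlake
Last habitat: Hollowpine with 127 animals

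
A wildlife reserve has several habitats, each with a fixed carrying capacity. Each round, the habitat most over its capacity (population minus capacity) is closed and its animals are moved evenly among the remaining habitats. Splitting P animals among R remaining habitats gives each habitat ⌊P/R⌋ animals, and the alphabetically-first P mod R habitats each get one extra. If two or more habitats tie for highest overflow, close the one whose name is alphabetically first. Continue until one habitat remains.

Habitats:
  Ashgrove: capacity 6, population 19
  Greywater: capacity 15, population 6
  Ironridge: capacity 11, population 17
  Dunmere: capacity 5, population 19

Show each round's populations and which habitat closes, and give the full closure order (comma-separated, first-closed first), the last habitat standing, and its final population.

Round 1: Ashgrove=19 Dunmere=19 Greywater=6 Ironridge=17 → close Dunmere (overflow 14)
  19÷3 = 6 each, +1 to first 1
Round 2: Ashgrove=26 Greywater=12 Ironridge=23 → close Ashgrove (overflow 20)
  26÷2 = 13 each, +1 to first 0
Round 3: Greywater=25 Ironridge=36 → close Ironridge (overflow 25)
  36÷1 = 36 each, +1 to first 0

Closure order: Dunmere, Ashgrove, Ironridge
Last habitat: Greywater with 61 animals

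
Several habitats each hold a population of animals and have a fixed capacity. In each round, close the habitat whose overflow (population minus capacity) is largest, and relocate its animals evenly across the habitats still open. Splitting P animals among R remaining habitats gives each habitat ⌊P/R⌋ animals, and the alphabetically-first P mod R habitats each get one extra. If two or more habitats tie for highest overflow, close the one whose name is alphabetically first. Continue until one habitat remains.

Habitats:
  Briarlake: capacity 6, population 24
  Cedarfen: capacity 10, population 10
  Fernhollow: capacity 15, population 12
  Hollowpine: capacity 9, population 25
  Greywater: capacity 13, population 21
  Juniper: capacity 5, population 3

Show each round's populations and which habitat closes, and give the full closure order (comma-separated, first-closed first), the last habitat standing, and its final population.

Round 1: Briarlake=24 Cedarfen=10 Fernhollow=12 Greywater=21 Hollowpine=25 Juniper=3 → close Briarlake (overflow 18)
  24÷5 = 4 each, +1 to first 4
Round 2: Cedarfen=15 Fernhollow=17 Greywater=26 Hollowpine=30 Juniper=7 → close Hollowpine (overflow 21)
  30÷4 = 7 each, +1 to first 2
Round 3: Cedarfen=23 Fernhollow=25 Greywater=33 Juniper=14 → close Greywater (overflow 20)
  33÷3 = 11 each, +1 to first 0
Round 4: Cedarfen=34 Fernhollow=36 Juniper=25 → close Cedarfen (overflow 24)
  34÷2 = 17 each, +1 to first 0
Round 5: Fernhollow=53 Juniper=42 → close Fernhollow (overflow 38)
  53÷1 = 53 each, +1 to first 0

Closure order: Briarlake, Hollowpine, Greywater, Cedarfen, Fernhollow
Last habitat: Juniper with 95 animals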